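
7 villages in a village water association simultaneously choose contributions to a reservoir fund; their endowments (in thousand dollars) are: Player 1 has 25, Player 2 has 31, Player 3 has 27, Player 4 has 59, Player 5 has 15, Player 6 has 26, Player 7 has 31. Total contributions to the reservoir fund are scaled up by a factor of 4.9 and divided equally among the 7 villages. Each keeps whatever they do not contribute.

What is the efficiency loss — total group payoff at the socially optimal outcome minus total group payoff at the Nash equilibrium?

834.60 thousand dollars

The private return per contributed unit is 4.9/7 = 0.7000 < 1 for every player regardless of endowment, so the Nash equilibrium is zero contribution and the group total is Σ E_j = 25 + 31 + 27 + 59 + 15 + 26 + 31 = 214.
Each contributed unit returns 4.900 to the group, so the social optimum is full contribution by everyone: group total = 4.900 × 214 = 1048.60.
Efficiency loss = (4.900 − 1) × 214 = 834.60.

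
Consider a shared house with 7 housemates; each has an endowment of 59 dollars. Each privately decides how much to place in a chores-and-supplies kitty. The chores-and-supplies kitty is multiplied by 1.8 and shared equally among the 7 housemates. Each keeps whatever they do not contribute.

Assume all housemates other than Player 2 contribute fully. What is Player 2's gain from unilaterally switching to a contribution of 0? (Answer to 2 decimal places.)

Switching from a contribution of 59 to 0 lets Player 2 keep an extra 59 dollars, but lowers the chores-and-supplies kitty by 59, which costs Player 2 their own share of that drop: 1.8/7 × 59 = 15.17.
Net gain = 59 − 15.17 = 43.83. The private return per contributed unit (0.2571) is below 1, so free-riding is indeed the best response regardless of what the others do.

43.83 dollars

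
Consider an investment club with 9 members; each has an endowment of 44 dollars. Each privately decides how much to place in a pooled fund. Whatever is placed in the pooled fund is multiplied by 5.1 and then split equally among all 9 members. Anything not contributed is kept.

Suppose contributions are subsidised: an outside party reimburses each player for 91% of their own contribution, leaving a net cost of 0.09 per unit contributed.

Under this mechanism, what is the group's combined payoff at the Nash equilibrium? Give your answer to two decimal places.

Under the mechanism each unit contributed yields (5.1/9) / 0.09 = 6.2963 back to its contributor per unit of net cost, which exceeds 1, making full contribution the dominant choice for everyone.
At the Nash equilibrium everyone contributes 44. Group total payoff = 9 × (44 × 0.91 + 5.1 × 44) = 2379.96.

2379.96 dollars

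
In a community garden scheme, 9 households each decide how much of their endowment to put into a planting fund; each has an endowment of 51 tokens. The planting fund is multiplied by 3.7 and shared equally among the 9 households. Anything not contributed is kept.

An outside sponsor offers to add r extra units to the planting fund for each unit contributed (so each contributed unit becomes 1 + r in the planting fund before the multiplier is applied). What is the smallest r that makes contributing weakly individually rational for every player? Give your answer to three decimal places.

With matching at rate r, one contributed unit becomes (1 + r) in the planting fund and returns 3.7 × (1 + r) / 9 to the contributor.
Setting this equal to 1: 1 + r = 9/3.7 = 2.4324.
So the minimum matching rate is r = 2.4324 − 1 = 1.432.

1.432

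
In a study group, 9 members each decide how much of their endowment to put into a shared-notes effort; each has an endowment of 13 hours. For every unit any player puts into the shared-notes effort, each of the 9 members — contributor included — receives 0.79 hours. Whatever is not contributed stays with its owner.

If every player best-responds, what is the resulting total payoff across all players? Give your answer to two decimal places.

117.00 hours

The private return per contributed unit is 0.79 < 1, so contributing 0 is dominant for every player. At the Nash equilibrium everyone keeps their 13, and the group total is 9 × 13 = 117.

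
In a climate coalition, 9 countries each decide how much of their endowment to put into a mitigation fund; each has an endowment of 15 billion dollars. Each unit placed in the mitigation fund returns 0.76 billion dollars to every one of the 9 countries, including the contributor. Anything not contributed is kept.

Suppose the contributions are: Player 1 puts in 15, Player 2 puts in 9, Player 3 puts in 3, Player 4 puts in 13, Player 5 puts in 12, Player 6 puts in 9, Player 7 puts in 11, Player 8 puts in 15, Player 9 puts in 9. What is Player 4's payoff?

Total contributed: 15 + 9 + 3 + 13 + 12 + 9 + 11 + 15 + 9 = 96.
Each receives 0.76 × 96 = 72.96 from the mitigation fund.
Player 4 keeps 15 − 13 = 2, so Player 4's payoff is 2 + 72.96 = 74.96.

74.96 billion dollars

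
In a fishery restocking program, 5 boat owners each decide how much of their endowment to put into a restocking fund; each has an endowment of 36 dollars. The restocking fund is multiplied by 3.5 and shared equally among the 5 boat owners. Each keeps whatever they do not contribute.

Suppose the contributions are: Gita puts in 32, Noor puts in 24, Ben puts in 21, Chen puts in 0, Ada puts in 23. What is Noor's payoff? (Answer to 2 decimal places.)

Total contributed: 32 + 24 + 21 + 0 + 23 = 100.
Each receives 3.5 × 100 / 5 = 70.00 from the restocking fund.
Noor keeps 36 − 24 = 12, so Noor's payoff is 12 + 70.00 = 82.00.

82.00 dollars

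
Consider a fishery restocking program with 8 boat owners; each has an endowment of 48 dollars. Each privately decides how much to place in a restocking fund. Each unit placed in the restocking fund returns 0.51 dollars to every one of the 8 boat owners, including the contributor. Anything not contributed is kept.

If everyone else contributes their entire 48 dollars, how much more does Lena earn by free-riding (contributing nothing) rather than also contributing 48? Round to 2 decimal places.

23.52 dollars

Switching from a contribution of 48 to 0 lets Lena keep an extra 48 dollars, but lowers the restocking fund by 48, which costs Lena their own share of that drop: 0.51 × 48 = 24.48.
Net gain = 48 − 24.48 = 23.52. The private return per contributed unit (0.51) is below 1, so free-riding is indeed the best response regardless of what the others do.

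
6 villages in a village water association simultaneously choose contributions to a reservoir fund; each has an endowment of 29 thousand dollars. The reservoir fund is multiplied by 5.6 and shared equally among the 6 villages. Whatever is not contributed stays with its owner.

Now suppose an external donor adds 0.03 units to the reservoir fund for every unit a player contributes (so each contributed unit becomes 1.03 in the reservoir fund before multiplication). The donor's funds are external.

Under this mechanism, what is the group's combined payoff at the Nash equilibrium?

174.00 thousand dollars

The effective private return is 5.6 × 1.03 / 6 = 0.9613, which is still under 1, so the mechanism doesn't change anyone's dominant strategy: zero contribution.
At the Nash equilibrium no one contributes; group total payoff = 6 × 29 = 174.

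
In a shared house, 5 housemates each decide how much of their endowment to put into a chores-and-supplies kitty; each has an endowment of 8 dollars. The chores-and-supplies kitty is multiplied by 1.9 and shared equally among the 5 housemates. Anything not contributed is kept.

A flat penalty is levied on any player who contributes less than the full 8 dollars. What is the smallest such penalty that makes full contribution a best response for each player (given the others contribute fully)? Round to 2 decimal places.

4.96 dollars

Given the others contribute fully, the best deviation is to contribute 0 (any partial contribution still incurs the fine and gives up units whose private return 0.3800 is below 1).
Deviating from 8 to 0 saves 8 dollars but forfeits the deviator's share of the drop in the chores-and-supplies kitty: 1.9/5 × 8 = 3.04.
So the deviation gain is 8 − 3.04 = 4.96, and the fine must be at least 4.96 dollars to wipe it out.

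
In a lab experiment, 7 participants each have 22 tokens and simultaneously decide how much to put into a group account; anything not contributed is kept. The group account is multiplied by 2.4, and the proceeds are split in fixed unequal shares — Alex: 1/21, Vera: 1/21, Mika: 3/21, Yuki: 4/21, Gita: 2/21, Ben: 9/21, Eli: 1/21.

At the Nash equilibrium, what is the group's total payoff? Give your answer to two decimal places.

Each unit j contributes comes back to j as 2.4 × (j's share), so j prefers to contribute only if that share exceeds 1/2.4 = 0.4167; otherwise keeping the unit dominates.
Only Ben (9/21) clears that bar, contributing 22; the remaining 6 contribute 0. Total contributed: 22.
The group account pays out 2.4 × 22 = 52.80 in total (split across the unequal shares, but the aggregate is all that matters for the group sum).
The 6 free-riders keep 22 each, adding 132. Group total = 132 + 52.80 = 184.80.

184.80 tokens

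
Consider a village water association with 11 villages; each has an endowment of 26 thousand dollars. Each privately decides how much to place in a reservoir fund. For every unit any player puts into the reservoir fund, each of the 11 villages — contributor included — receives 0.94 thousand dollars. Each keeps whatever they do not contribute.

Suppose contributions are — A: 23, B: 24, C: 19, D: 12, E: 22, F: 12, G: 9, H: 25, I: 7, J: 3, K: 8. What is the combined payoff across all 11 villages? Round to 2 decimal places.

1817.76 thousand dollars

Total contributed: 23 + 24 + 19 + 12 + 22 + 12 + 9 + 25 + 7 + 3 + 8 = 164; total kept: 11 × 26 − 164 = 122.
The reservoir fund pays out 0.94 × 11 × 164 = 1695.76 in aggregate.
Group total = 122 + 1695.76 = 1817.76.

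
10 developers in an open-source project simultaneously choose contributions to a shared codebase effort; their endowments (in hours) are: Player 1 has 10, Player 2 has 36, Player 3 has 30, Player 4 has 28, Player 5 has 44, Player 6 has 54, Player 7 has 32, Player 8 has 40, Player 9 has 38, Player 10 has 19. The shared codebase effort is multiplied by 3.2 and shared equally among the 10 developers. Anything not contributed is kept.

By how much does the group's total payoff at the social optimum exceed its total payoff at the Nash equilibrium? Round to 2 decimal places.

728.20 hours

The private return per contributed unit is 3.2/10 = 0.3200 < 1 for every player regardless of endowment, so the Nash equilibrium is zero contribution and the group total is Σ E_j = 10 + 36 + 30 + 28 + 44 + 54 + 32 + 40 + 38 + 19 = 331.
Each contributed unit returns 3.200 to the group, so the social optimum is full contribution by everyone: group total = 3.200 × 331 = 1059.20.
Efficiency loss = (3.200 − 1) × 331 = 728.20.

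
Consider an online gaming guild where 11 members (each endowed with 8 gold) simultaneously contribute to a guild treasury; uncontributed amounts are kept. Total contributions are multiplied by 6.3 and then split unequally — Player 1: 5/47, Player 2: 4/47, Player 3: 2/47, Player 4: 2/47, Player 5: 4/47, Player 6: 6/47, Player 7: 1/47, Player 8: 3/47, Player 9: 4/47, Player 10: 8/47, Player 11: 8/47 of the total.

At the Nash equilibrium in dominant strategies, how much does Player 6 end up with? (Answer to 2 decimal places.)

A player with share s gets back 6.3·s per unit contributed, so full contribution is dominant for anyone with s > 1/6.3 = 0.1587 and zero contribution is dominant for anyone below.
Player 10 and Player 11 are above the threshold, contributing 8 each; the remaining 9 contribute 0. Total contributed: 16.
Player 6 keeps 8 and receives 6.3 × 16 × 6/47 = 12.87 from the guild treasury, for a payoff of 20.87.

20.87 gold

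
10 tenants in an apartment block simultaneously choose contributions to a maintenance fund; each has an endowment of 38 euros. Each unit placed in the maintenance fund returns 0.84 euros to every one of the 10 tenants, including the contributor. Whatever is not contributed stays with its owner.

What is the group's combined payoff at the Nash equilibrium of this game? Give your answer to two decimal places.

380.00 euros

The private return per contributed unit is 0.84 < 1, so contributing 0 is dominant for every player. At the Nash equilibrium everyone keeps their 38, and the group total is 10 × 38 = 380.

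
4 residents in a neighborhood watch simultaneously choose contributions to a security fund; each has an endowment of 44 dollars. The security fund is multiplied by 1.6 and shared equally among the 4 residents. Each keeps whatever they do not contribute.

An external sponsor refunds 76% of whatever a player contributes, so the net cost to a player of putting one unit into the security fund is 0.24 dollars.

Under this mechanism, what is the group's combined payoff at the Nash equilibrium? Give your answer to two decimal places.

Under the mechanism each unit contributed yields (1.6/4) / 0.24 = 1.6667 back to its contributor per unit of net cost, which exceeds 1, making full contribution the dominant choice for everyone.
So the Nash equilibrium is full contribution by all 4; the group earns 4 × (44 × 0.76 + 1.6 × 44) = 415.36.

415.36 dollars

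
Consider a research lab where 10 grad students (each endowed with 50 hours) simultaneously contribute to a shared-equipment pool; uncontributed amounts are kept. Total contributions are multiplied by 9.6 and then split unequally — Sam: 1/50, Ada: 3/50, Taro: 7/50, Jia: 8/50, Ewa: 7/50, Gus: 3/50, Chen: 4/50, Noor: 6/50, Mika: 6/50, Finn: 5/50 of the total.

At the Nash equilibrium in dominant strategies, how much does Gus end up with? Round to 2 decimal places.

194.00 hours

For player j, contributing a unit is worthwhile iff 9.6 × (j's share) ≥ 1, i.e. iff j's share is at least 0.1042.
Taro, Jia, Ewa, Noor and Mika are above the threshold, contributing 50 each; the remaining 5 contribute 0. Total contributed: 250.
Gus keeps 50 and receives 9.6 × 250 × 3/50 = 144.00 from the shared-equipment pool, for a payoff of 194.00.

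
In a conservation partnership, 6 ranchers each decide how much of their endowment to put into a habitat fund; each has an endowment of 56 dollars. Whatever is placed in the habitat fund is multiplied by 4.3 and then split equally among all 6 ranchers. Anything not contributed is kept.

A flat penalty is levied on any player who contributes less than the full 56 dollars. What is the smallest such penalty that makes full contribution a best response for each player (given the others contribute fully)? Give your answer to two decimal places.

15.87 dollars

Given the others contribute fully, the best deviation is to contribute 0 (any partial contribution still incurs the fine and gives up units whose private return 0.7167 is below 1).
Deviating from 56 to 0 saves 56 dollars but forfeits the deviator's share of the drop in the habitat fund: 4.3/6 × 56 = 40.13.
So the deviation gain is 56 − 40.13 = 15.87, and the fine must be at least 15.87 dollars to wipe it out.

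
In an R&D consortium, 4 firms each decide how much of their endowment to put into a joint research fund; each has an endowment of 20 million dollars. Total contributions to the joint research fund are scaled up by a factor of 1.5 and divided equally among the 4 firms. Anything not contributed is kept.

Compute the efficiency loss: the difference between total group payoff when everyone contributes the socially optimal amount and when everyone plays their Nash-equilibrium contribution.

40.00 million dollars

Each contributed unit returns 1.5/4 = 0.3750 to its contributor — below 1 — so contributing 0 is dominant for every player. At the Nash equilibrium everyone keeps their 20, and the group total is 4 × 20 = 80.
Each contributed unit returns 1.500 to the group as a whole (0.3750 to each of 4 players), which exceeds 1, so the social optimum is full contribution: group total = 1.500 × 80 = 120.00.
Efficiency loss = 120.00 − 80 = 40.00.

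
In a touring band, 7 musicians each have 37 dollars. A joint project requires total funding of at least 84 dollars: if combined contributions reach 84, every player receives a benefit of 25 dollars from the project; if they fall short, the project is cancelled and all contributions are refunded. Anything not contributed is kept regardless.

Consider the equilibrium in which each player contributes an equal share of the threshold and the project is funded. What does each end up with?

Equal share of the threshold: 84/7 = 12.
At this profile no one gains by cutting their contribution: any cut drops the total below 84, the project is cancelled, contributions are refunded, and the deviator ends with 37, which is less than 37 − 12 + 25 = 50. Contributing more than 12 just wastes the excess. So contributing exactly 12 is a best response.
Each player's payoff: 37 − 12 + 25 = 50.

50 dollars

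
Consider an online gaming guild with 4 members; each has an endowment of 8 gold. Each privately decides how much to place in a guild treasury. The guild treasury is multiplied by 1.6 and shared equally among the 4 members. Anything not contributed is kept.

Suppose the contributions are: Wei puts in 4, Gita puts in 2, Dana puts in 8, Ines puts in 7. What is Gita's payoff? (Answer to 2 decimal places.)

Total contributed: 4 + 2 + 8 + 7 = 21.
Each receives 1.6 × 21 / 4 = 8.40 from the guild treasury.
Gita keeps 8 − 2 = 6, so Gita's payoff is 6 + 8.40 = 14.40.

14.40 gold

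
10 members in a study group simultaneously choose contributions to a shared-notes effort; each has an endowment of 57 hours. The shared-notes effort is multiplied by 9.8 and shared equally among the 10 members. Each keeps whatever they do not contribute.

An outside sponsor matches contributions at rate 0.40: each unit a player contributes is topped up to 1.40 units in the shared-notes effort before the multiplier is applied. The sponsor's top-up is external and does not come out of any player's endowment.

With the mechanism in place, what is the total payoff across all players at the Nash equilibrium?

7820.40 hours

Under the mechanism each unit contributed yields 9.8 × 1.40 / 10 = 1.3720 back to its contributor per unit of net cost, which exceeds 1, making full contribution the dominant choice for everyone.
At the Nash equilibrium everyone contributes 57. Group total payoff = 9.8 × 1.40 × 570 = 7820.40.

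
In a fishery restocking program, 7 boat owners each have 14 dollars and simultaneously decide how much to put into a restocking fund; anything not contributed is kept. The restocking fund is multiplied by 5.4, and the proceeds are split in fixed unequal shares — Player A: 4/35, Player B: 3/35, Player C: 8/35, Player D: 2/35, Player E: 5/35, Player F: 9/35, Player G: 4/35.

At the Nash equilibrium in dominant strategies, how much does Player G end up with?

A player with share s gets back 5.4·s per unit contributed, so full contribution is dominant for anyone with s > 1/5.4 = 0.1852 and zero contribution is dominant for anyone below.
Player C and Player F are above the threshold, contributing 14 each; the remaining 5 contribute 0. Total contributed: 28.
Player G keeps 14 and receives 5.4 × 28 × 4/35 = 17.28 from the restocking fund, for a payoff of 31.28.

31.28 dollars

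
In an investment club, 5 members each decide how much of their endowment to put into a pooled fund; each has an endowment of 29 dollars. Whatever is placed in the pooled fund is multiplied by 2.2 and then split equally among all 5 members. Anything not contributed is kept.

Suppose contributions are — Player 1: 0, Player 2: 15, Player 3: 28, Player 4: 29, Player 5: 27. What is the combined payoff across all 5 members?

Total contributed: 0 + 15 + 28 + 29 + 27 = 99; total kept: 5 × 29 − 99 = 46.
The pooled fund pays out 2.2 × 99 = 217.80 in aggregate.
Group total = 46 + 217.80 = 263.80.

263.80 dollars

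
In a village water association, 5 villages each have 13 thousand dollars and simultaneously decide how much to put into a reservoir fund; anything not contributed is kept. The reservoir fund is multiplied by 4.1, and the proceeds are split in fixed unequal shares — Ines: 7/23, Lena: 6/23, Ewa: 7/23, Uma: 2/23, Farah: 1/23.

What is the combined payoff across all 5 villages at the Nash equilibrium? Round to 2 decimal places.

A player with share s gets back 4.1·s per unit contributed, so full contribution is dominant for anyone with s > 1/4.1 = 0.2439 and zero contribution is dominant for anyone below.
The shares above 0.2439 belong to Ines, Lena and Ewa, contributing 13 each; the remaining 2 contribute 0. Total contributed: 39.
The reservoir fund pays out 4.1 × 39 = 159.90 in total (split across the unequal shares, but the aggregate is all that matters for the group sum).
The 2 free-riders keep 13 each, adding 26. Group total = 26 + 159.90 = 185.90.

185.90 thousand dollars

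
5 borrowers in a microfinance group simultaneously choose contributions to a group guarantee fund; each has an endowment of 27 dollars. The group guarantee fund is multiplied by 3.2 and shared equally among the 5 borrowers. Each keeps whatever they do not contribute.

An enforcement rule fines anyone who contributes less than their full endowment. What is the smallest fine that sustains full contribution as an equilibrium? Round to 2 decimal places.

Given the others contribute fully, the best deviation is to contribute 0 (any partial contribution still incurs the fine and gives up units whose private return 0.6400 is below 1).
Deviating from 27 to 0 saves 27 dollars but forfeits the deviator's share of the drop in the group guarantee fund: 3.2/5 × 27 = 17.28.
So the deviation gain is 27 − 17.28 = 9.72, and the fine must be at least 9.72 dollars to wipe it out.

9.72 dollars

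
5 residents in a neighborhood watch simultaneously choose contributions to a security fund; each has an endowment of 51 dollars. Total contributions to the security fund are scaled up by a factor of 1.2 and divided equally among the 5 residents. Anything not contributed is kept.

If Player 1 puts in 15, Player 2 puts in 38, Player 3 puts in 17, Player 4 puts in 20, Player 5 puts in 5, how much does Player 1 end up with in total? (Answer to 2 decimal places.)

Total contributed: 15 + 38 + 17 + 20 + 5 = 95.
Each receives 1.2 × 95 / 5 = 22.80 from the security fund.
Player 1 keeps 51 − 15 = 36, so Player 1's payoff is 36 + 22.80 = 58.80.

58.80 dollars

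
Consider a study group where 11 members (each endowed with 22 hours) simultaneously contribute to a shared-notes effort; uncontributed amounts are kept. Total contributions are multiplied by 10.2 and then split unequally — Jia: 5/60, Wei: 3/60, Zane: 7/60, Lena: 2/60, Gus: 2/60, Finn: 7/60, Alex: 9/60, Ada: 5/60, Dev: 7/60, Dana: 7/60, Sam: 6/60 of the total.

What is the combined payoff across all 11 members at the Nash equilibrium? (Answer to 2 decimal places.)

For player j, contributing a unit is worthwhile iff 10.2 × (j's share) ≥ 1, i.e. iff j's share is at least 0.0980.
Zane, Finn, Alex, Dev, Dana and Sam are above the threshold, contributing 22 each; the remaining 5 contribute 0. Total contributed: 132.
The shared-notes effort pays out 10.2 × 132 = 1346.40 in total (split across the unequal shares, but the aggregate is all that matters for the group sum).
The 5 free-riders keep 22 each, adding 110. Group total = 110 + 1346.40 = 1456.40.

1456.40 hours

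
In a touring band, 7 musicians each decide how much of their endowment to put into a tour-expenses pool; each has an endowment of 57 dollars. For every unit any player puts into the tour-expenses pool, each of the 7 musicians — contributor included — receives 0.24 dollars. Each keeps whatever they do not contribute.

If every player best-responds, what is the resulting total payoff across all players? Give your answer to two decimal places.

399.00 dollars

The private return per contributed unit is 0.24 < 1, so contributing 0 is dominant for every player. At the Nash equilibrium everyone keeps their 57, and the group total is 7 × 57 = 399.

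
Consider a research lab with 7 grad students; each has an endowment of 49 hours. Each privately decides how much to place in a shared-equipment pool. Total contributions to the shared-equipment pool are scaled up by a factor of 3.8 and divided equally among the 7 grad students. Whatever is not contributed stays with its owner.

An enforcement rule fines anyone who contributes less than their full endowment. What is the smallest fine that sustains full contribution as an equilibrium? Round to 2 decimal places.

Given the others contribute fully, the best deviation is to contribute 0 (any partial contribution still incurs the fine and gives up units whose private return 0.5429 is below 1).
Deviating from 49 to 0 saves 49 hours but forfeits the deviator's share of the drop in the shared-equipment pool: 3.8/7 × 49 = 26.60.
So the deviation gain is 49 − 26.60 = 22.40, and the fine must be at least 22.40 hours to wipe it out.

22.40 hours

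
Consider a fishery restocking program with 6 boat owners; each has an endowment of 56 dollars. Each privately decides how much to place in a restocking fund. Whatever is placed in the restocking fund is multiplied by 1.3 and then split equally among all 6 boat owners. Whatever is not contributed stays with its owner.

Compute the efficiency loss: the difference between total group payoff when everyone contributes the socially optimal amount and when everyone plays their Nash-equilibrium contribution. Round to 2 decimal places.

100.80 dollars

Each contributed unit returns 1.3/6 = 0.2167 to its contributor — below 1 — so contributing 0 is dominant for every player. At the Nash equilibrium everyone keeps their 56, and the group total is 6 × 56 = 336.
Each contributed unit returns 1.300 to the group as a whole (0.2167 to each of 6 players), which exceeds 1, so the social optimum is full contribution: group total = 1.300 × 336 = 436.80.
Efficiency loss = 436.80 − 336 = 100.80.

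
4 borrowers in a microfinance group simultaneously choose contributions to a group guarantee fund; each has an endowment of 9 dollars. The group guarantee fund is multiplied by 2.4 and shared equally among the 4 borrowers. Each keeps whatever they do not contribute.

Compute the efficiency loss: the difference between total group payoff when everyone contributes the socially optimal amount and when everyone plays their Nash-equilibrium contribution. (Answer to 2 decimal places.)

Each contributed unit returns 2.4/4 = 0.6000 to its contributor — below 1 — so contributing 0 is dominant for every player. At the Nash equilibrium everyone keeps their 9, and the group total is 4 × 9 = 36.
Each contributed unit returns 2.400 to the group as a whole (0.6000 to each of 4 players), which exceeds 1, so the social optimum is full contribution: group total = 2.400 × 36 = 86.40.
Efficiency loss = 86.40 − 36 = 50.40.

50.40 dollars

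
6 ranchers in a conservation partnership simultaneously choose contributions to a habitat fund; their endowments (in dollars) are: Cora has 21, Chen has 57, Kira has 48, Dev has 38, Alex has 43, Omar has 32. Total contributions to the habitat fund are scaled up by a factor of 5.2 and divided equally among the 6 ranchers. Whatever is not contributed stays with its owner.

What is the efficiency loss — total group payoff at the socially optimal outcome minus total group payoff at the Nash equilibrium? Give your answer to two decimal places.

1003.80 dollars

The private return per contributed unit is 5.2/6 = 0.8667 < 1 for every player regardless of endowment, so the Nash equilibrium is zero contribution and the group total is Σ E_j = 21 + 57 + 48 + 38 + 43 + 32 = 239.
Each contributed unit returns 5.200 to the group, so the social optimum is full contribution by everyone: group total = 5.200 × 239 = 1242.80.
Efficiency loss = (5.200 − 1) × 239 = 1003.80.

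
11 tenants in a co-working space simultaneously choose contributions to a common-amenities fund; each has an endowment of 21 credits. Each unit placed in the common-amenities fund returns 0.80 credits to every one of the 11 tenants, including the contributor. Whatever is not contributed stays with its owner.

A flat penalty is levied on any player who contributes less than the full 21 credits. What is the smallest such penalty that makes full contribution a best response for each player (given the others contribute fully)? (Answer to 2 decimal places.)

4.20 credits

Given the others contribute fully, the best deviation is to contribute 0 (any partial contribution still incurs the fine and gives up units whose private return 0.80 is below 1).
Deviating from 21 to 0 saves 21 credits but forfeits the deviator's share of the drop in the common-amenities fund: 0.80 × 21 = 16.80.
So the deviation gain is 21 − 16.80 = 4.20, and the fine must be at least 4.20 credits to wipe it out.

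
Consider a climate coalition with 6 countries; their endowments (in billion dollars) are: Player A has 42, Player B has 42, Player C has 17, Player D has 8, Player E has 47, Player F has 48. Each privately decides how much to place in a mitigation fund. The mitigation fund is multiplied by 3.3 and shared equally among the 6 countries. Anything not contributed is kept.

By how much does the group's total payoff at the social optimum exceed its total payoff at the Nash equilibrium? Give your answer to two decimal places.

469.20 billion dollars

The private return per contributed unit is 3.3/6 = 0.5500 < 1 for every player regardless of endowment, so the Nash equilibrium is zero contribution and the group total is Σ E_j = 42 + 42 + 17 + 8 + 47 + 48 = 204.
Each contributed unit returns 3.300 to the group, so the social optimum is full contribution by everyone: group total = 3.300 × 204 = 673.20.
Efficiency loss = (3.300 − 1) × 204 = 469.20.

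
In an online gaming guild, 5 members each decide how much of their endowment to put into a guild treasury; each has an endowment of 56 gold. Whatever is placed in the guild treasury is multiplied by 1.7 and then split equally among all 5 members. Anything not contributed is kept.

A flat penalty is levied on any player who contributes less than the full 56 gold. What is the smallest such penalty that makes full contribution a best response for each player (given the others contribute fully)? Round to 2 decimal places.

Given the others contribute fully, the best deviation is to contribute 0 (any partial contribution still incurs the fine and gives up units whose private return 0.3400 is below 1).
Deviating from 56 to 0 saves 56 gold but forfeits the deviator's share of the drop in the guild treasury: 1.7/5 × 56 = 19.04.
So the deviation gain is 56 − 19.04 = 36.96, and the fine must be at least 36.96 gold to wipe it out.

36.96 gold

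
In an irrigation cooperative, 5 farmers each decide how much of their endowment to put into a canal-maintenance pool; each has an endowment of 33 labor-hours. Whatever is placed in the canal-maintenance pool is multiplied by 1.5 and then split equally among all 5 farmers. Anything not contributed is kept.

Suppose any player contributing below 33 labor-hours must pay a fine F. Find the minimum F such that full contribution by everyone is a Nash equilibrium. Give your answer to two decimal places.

Given the others contribute fully, the best deviation is to contribute 0 (any partial contribution still incurs the fine and gives up units whose private return 0.3000 is below 1).
Deviating from 33 to 0 saves 33 labor-hours but forfeits the deviator's share of the drop in the canal-maintenance pool: 1.5/5 × 33 = 9.90.
So the deviation gain is 33 − 9.90 = 23.10, and the fine must be at least 23.10 labor-hours to wipe it out.

23.10 labor-hours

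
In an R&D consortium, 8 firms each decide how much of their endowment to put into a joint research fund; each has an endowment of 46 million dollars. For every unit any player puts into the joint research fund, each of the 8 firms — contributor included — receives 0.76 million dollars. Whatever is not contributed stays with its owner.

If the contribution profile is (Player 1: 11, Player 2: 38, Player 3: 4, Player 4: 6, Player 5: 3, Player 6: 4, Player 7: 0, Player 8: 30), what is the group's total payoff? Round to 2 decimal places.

Total contributed: 11 + 38 + 4 + 6 + 3 + 4 + 0 + 30 = 96; total kept: 8 × 46 − 96 = 272.
The joint research fund pays out 0.76 × 8 × 96 = 583.68 in aggregate.
Group total = 272 + 583.68 = 855.68.

855.68 million dollars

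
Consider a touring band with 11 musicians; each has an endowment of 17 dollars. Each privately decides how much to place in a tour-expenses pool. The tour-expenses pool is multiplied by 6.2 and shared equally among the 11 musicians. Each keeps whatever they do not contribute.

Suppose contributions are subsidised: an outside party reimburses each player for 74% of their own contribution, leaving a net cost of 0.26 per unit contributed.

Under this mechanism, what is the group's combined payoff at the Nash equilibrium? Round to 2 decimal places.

1297.78 dollars

Under the mechanism each unit contributed yields (6.2/11) / 0.26 = 2.1678 back to its contributor per unit of net cost, which exceeds 1, making full contribution the dominant choice for everyone.
At the Nash equilibrium everyone contributes 17. Group total payoff = 11 × (17 × 0.74 + 6.2 × 17) = 1297.78.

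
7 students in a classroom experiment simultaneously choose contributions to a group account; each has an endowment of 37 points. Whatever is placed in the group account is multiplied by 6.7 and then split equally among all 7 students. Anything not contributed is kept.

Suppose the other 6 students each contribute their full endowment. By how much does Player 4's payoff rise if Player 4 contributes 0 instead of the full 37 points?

1.59 points

Switching from a contribution of 37 to 0 lets Player 4 keep an extra 37 points, but lowers the group account by 37, which costs Player 4 their own share of that drop: 6.7/7 × 37 = 35.41.
Net gain = 37 − 35.41 = 1.59. The private return per contributed unit (0.9571) is below 1, so free-riding is indeed the best response regardless of what the others do.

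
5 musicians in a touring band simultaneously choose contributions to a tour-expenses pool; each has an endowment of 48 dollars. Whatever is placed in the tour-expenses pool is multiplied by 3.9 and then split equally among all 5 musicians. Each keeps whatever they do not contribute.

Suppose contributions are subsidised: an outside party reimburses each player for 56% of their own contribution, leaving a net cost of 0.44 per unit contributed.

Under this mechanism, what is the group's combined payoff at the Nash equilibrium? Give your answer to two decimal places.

1070.40 dollars

The effective private return per unit is now (3.9/5) / 0.44 = 1.7727 > 1, so every player's dominant strategy flips to full contribution.
At the Nash equilibrium everyone contributes 48. Group total payoff = 5 × (48 × 0.56 + 3.9 × 48) = 1070.40.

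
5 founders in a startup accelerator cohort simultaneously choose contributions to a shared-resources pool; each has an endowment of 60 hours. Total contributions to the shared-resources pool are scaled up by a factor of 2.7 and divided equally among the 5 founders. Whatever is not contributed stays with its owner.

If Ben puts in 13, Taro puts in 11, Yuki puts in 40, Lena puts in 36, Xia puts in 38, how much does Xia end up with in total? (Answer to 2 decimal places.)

96.52 hours

Total contributed: 13 + 11 + 40 + 36 + 38 = 138.
Each receives 2.7 × 138 / 5 = 74.52 from the shared-resources pool.
Xia keeps 60 − 38 = 22, so Xia's payoff is 22 + 74.52 = 96.52.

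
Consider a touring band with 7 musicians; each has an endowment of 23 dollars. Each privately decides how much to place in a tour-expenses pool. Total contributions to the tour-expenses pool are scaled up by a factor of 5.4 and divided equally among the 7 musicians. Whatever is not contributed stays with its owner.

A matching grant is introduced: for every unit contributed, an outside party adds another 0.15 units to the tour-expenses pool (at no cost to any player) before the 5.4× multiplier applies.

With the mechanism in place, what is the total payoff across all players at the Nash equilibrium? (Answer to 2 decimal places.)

With the mechanism, a contributed unit returns 5.4 × 1.15 / 7 = 0.8871 per unit of net cost — still below 1 — so contributing 0 remains dominant for every player.
Everyone keeps their endowment and the group total is 7 × 23 = 161.

161.00 dollars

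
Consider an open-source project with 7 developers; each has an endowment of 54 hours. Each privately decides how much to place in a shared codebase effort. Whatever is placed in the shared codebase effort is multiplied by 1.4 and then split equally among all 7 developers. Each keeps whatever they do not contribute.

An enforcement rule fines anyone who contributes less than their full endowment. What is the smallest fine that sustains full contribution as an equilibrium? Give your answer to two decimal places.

Given the others contribute fully, the best deviation is to contribute 0 (any partial contribution still incurs the fine and gives up units whose private return 0.2000 is below 1).
Deviating from 54 to 0 saves 54 hours but forfeits the deviator's share of the drop in the shared codebase effort: 1.4/7 × 54 = 10.80.
So the deviation gain is 54 − 10.80 = 43.20, and the fine must be at least 43.20 hours to wipe it out.

43.20 hours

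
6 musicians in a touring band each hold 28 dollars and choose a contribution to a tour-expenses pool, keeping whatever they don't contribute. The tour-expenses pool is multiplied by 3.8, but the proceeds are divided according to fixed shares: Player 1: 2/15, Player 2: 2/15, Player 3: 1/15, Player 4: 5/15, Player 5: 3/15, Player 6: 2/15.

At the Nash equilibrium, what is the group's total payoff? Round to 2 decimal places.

246.40 dollars

Player j's private return per contributed unit is 3.8 × (j's share). Contributing is weakly dominant for j when that share is at least 1/3.8 = 0.2632, and contributing 0 is dominant otherwise.
Player 4 alone (share 5/15) is above the threshold, contributing 28; the remaining 5 contribute 0. Total contributed: 28.
The tour-expenses pool pays out 3.8 × 28 = 106.40 in total (split across the unequal shares, but the aggregate is all that matters for the group sum).
The 5 free-riders keep 28 each, adding 140. Group total = 140 + 106.40 = 246.40.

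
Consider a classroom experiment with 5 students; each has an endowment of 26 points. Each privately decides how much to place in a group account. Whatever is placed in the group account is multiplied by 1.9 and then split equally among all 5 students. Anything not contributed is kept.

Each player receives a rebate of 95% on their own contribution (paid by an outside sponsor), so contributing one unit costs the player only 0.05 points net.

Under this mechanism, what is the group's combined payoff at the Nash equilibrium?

370.50 points

With the mechanism, a contributed unit returns (1.9/5) / 0.05 = 7.6000 per unit of net cost to the contributor — now above 1 — so contributing fully is weakly dominant for every player.
So the Nash equilibrium is full contribution by all 5; the group earns 5 × (26 × 0.95 + 1.9 × 26) = 370.50.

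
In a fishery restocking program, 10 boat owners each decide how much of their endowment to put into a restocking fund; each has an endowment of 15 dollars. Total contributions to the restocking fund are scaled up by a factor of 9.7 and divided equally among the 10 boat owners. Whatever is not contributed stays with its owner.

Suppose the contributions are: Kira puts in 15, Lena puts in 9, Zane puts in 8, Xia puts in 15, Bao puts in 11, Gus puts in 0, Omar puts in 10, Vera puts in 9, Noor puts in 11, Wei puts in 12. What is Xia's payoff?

Total contributed: 15 + 9 + 8 + 15 + 11 + 0 + 10 + 9 + 11 + 12 = 100.
Each receives 9.7 × 100 / 10 = 97.00 from the restocking fund.
Xia keeps 15 − 15 = 0, so Xia's payoff is 0 + 97.00 = 97.00.

97.00 dollars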